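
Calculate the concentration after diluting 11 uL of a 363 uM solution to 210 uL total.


C2 = C1 * V1 / V2
C2 = 363 * 11 / 210
C2 = 19.0143 uM

19.0143 uM


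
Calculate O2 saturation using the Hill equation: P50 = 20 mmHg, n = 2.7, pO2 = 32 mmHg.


Y = pO2^n / (P50^n + pO2^n)
Y = 32^2.7 / (20^2.7 + 32^2.7)
Y = 78.06%

78.06%


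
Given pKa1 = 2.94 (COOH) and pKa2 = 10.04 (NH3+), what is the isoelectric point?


pI = (pKa1 + pKa2) / 2
pI = (2.94 + 10.04) / 2
pI = 6.49

6.49


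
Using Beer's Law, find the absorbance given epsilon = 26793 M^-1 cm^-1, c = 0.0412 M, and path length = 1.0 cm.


A = epsilon * c * l
A = 26793 * 0.0412 * 1.0
A = 1103.8716

1103.8716


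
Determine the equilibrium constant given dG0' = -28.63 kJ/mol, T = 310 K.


Keq = exp(-dG0 * 1000 / (R * T))
Keq = exp(-(-28.63) * 1000 / (8.314 * 310))
Keq = 66726.1375

66726.1375


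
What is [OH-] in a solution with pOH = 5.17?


[OH-] = 10^(-pOH)
[OH-] = 10^(-5.17)
[OH-] = 6.761e-06 M

6.761e-06 M


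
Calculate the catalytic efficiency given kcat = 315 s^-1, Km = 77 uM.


Catalytic efficiency = kcat / Km
= 315 / 77
= 4.0909 uM^-1*s^-1

4.0909 uM^-1*s^-1


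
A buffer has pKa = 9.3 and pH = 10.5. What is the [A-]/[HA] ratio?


[A-]/[HA] = 10^(pH - pKa)
= 10^(10.5 - 9.3)
= 15.8489

15.8489


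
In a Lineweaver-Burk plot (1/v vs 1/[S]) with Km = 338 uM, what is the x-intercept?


x-intercept = -1/Km
= -1/338
= -0.003 1/uM

-0.003 1/uM


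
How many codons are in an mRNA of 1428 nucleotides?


codons = nucleotides / 3
codons = 1428 / 3 = 476

476


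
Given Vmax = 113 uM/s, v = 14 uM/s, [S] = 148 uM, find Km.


Km = [S] * (Vmax - v) / v
Km = 148 * (113 - 14) / 14
Km = 1046.5714 uM

1046.5714 uM


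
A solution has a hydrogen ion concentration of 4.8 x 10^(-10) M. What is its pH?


pH = -log10([H+])
pH = -log10(4.8 x 10^(-10))
pH = 9.3188

9.3188


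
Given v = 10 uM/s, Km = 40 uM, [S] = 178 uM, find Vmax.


Vmax = v * (Km + [S]) / [S]
Vmax = 10 * (40 + 178) / 178
Vmax = 12.2472 uM/s

12.2472 uM/s


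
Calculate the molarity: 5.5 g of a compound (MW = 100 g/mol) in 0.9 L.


C = (mass / MW) / volume
C = (5.5 / 100) / 0.9
C = 0.0611 M

0.0611 M


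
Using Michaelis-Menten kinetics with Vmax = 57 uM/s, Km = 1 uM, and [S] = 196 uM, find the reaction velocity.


v = Vmax * [S] / (Km + [S])
v = 57 * 196 / (1 + 196)
v = 56.7107 uM/s

56.7107 uM/s


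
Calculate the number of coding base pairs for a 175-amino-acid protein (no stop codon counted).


Each amino acid = 1 codon = 3 bp
bp = 175 * 3 = 525 bp

525 bp


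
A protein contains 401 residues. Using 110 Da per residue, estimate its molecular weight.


MW = n_residues * 110 Da
MW = 401 * 110
MW = 44110 Da

44110 Da


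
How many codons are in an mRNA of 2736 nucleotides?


codons = nucleotides / 3
codons = 2736 / 3 = 912

912


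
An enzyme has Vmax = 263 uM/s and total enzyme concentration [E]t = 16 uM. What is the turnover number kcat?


kcat = Vmax / [E]t
kcat = 263 / 16
kcat = 16.4375 s^-1

16.4375 s^-1


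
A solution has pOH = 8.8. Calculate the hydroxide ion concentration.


[OH-] = 10^(-pOH)
[OH-] = 10^(-8.8)
[OH-] = 1.585e-09 M

1.585e-09 M


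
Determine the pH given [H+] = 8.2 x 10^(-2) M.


pH = -log10([H+])
pH = -log10(8.2 x 10^(-2))
pH = 1.0862

1.0862


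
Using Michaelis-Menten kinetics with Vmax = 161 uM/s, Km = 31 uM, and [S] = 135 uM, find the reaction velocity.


v = Vmax * [S] / (Km + [S])
v = 161 * 135 / (31 + 135)
v = 130.9337 uM/s

130.9337 uM/s


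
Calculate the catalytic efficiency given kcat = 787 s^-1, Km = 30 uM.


Catalytic efficiency = kcat / Km
= 787 / 30
= 26.2333 uM^-1*s^-1

26.2333 uM^-1*s^-1


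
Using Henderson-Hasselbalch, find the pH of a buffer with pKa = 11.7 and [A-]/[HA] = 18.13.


pH = pKa + log10([A-]/[HA])
pH = 11.7 + log10(18.13)
pH = 12.9584

12.9584


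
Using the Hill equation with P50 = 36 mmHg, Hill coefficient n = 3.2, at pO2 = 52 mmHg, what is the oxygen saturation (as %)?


Y = pO2^n / (P50^n + pO2^n)
Y = 52^3.2 / (36^3.2 + 52^3.2)
Y = 76.44%

76.44%


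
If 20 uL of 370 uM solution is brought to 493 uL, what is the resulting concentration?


C2 = C1 * V1 / V2
C2 = 370 * 20 / 493
C2 = 15.0101 uM

15.0101 uM


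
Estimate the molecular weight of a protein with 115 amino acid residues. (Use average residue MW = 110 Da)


MW = n_residues * 110 Da
MW = 115 * 110
MW = 12650 Da

12650 Da


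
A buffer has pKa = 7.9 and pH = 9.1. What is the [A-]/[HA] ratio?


[A-]/[HA] = 10^(pH - pKa)
= 10^(9.1 - 7.9)
= 15.8489

15.8489


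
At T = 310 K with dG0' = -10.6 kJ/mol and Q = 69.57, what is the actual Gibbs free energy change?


dG = dG0' + RT * ln(Q) / 1000
dG = -10.6 + 8.314 * 310 * ln(69.57) / 1000
dG = 0.3339 kJ/mol

0.3339 kJ/mol


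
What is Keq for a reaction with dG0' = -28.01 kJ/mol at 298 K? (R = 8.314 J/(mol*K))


Keq = exp(-dG0 * 1000 / (R * T))
Keq = exp(-(-28.01) * 1000 / (8.314 * 298))
Keq = 81261.1412

81261.1412


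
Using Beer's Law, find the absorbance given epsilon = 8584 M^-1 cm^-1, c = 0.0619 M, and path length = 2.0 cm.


A = epsilon * c * l
A = 8584 * 0.0619 * 2.0
A = 1062.6992

1062.6992


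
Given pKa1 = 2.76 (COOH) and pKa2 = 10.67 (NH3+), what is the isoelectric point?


pI = (pKa1 + pKa2) / 2
pI = (2.76 + 10.67) / 2
pI = 6.715

6.715


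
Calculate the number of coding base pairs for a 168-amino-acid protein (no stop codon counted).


Each amino acid = 1 codon = 3 bp
bp = 168 * 3 = 504 bp

504 bp


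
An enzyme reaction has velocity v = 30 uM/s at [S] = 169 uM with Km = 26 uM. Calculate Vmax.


Vmax = v * (Km + [S]) / [S]
Vmax = 30 * (26 + 169) / 169
Vmax = 34.6154 uM/s

34.6154 uM/s


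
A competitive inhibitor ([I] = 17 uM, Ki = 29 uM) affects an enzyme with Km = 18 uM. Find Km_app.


Km_app = Km * (1 + [I]/Ki)
Km_app = 18 * (1 + 17/29)
Km_app = 28.5517 uM

28.5517 uM


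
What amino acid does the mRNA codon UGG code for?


Standard genetic code lookup.
Codon UGG -> Trp

Trp


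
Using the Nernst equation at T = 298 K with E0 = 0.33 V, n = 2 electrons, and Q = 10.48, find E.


E = E0 - (RT/nF) * ln(Q)
E = 0.33 - (8.314 * 298 / (2 * 96485)) * ln(10.48)
E = 0.2998 V

0.2998 V


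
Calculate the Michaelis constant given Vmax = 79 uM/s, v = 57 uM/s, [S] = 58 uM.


Km = [S] * (Vmax - v) / v
Km = 58 * (79 - 57) / 57
Km = 22.386 uM

22.386 uM


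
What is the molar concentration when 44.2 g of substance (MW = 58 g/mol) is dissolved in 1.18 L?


C = (mass / MW) / volume
C = (44.2 / 58) / 1.18
C = 0.6458 M

0.6458 M


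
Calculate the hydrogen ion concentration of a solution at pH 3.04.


[H+] = 10^(-pH)
[H+] = 10^(-3.04)
[H+] = 9.120e-04 M

9.120e-04 M


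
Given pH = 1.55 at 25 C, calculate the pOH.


pOH = 14 - pH
pOH = 14 - 1.55
pOH = 12.45

12.45


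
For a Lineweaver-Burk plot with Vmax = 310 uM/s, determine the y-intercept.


y-intercept = 1/Vmax
= 1/310
= 0.0032 s/uM

0.0032 s/uM


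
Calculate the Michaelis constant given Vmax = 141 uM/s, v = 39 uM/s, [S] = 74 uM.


Km = [S] * (Vmax - v) / v
Km = 74 * (141 - 39) / 39
Km = 193.5385 uM

193.5385 uM


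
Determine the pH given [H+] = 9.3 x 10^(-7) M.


pH = -log10([H+])
pH = -log10(9.3 x 10^(-7))
pH = 6.0315

6.0315


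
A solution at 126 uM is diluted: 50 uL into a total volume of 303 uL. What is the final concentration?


C2 = C1 * V1 / V2
C2 = 126 * 50 / 303
C2 = 20.7921 uM

20.7921 uM


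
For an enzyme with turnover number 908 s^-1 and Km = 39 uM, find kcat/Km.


Catalytic efficiency = kcat / Km
= 908 / 39
= 23.2821 uM^-1*s^-1

23.2821 uM^-1*s^-1


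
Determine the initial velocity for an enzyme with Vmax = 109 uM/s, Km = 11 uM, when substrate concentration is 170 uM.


v = Vmax * [S] / (Km + [S])
v = 109 * 170 / (11 + 170)
v = 102.3757 uM/s

102.3757 uM/s


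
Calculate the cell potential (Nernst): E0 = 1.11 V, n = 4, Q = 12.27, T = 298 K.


E = E0 - (RT/nF) * ln(Q)
E = 1.11 - (8.314 * 298 / (4 * 96485)) * ln(12.27)
E = 1.0939 V

1.0939 V


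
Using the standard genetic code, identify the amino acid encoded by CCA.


Standard genetic code lookup.
Codon CCA -> Pro

Pro


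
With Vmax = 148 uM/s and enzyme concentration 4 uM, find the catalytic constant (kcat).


kcat = Vmax / [E]t
kcat = 148 / 4
kcat = 37.0 s^-1

37.0 s^-1


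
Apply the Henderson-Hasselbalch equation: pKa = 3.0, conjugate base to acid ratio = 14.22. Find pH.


pH = pKa + log10([A-]/[HA])
pH = 3.0 + log10(14.22)
pH = 4.1529

4.1529


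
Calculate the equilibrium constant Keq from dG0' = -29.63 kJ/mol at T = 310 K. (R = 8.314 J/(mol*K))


Keq = exp(-dG0 * 1000 / (R * T))
Keq = exp(-(-29.63) * 1000 / (8.314 * 310))
Keq = 98356.0118

98356.0118


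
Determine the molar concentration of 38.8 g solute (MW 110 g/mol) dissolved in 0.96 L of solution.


C = (mass / MW) / volume
C = (38.8 / 110) / 0.96
C = 0.3674 M

0.3674 M


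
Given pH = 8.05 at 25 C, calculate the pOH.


pOH = 14 - pH
pOH = 14 - 8.05
pOH = 5.95

5.95


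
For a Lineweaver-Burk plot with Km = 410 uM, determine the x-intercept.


x-intercept = -1/Km
= -1/410
= -0.0024 1/uM

-0.0024 1/uM


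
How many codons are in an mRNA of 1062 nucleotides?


codons = nucleotides / 3
codons = 1062 / 3 = 354

354


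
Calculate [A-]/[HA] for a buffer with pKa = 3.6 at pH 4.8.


[A-]/[HA] = 10^(pH - pKa)
= 10^(4.8 - 3.6)
= 15.8489

15.8489


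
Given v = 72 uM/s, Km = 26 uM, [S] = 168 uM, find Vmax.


Vmax = v * (Km + [S]) / [S]
Vmax = 72 * (26 + 168) / 168
Vmax = 83.1429 uM/s

83.1429 uM/s


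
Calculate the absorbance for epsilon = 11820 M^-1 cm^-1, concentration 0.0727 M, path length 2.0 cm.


A = epsilon * c * l
A = 11820 * 0.0727 * 2.0
A = 1718.628

1718.628


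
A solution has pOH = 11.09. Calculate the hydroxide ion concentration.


[OH-] = 10^(-pOH)
[OH-] = 10^(-11.09)
[OH-] = 8.128e-12 M

8.128e-12 M


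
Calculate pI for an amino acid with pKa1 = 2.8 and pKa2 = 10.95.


pI = (pKa1 + pKa2) / 2
pI = (2.8 + 10.95) / 2
pI = 6.875

6.875


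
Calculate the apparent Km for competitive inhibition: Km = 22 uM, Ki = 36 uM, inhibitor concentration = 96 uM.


Km_app = Km * (1 + [I]/Ki)
Km_app = 22 * (1 + 96/36)
Km_app = 80.6667 uM

80.6667 uM


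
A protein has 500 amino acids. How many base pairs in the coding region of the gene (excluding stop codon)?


Each amino acid = 1 codon = 3 bp
bp = 500 * 3 = 1500 bp

1500 bp


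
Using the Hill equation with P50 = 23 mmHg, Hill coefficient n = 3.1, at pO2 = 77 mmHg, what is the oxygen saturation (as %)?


Y = pO2^n / (P50^n + pO2^n)
Y = 77^3.1 / (23^3.1 + 77^3.1)
Y = 97.69%

97.69%


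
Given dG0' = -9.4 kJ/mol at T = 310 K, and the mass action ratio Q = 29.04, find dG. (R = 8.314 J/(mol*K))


dG = dG0' + RT * ln(Q) / 1000
dG = -9.4 + 8.314 * 310 * ln(29.04) / 1000
dG = -0.7178 kJ/mol

-0.7178 kJ/mol


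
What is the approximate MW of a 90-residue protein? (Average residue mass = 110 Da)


MW = n_residues * 110 Da
MW = 90 * 110
MW = 9900 Da

9900 Da


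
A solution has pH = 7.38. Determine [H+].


[H+] = 10^(-pH)
[H+] = 10^(-7.38)
[H+] = 4.169e-08 M

4.169e-08 M


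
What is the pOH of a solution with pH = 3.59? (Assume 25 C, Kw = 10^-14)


pOH = 14 - pH
pOH = 14 - 3.59
pOH = 10.41

10.41


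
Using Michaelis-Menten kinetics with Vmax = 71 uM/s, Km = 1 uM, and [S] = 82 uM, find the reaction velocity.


v = Vmax * [S] / (Km + [S])
v = 71 * 82 / (1 + 82)
v = 70.1446 uM/s

70.1446 uM/s


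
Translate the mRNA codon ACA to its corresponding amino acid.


Standard genetic code lookup.
Codon ACA -> Thr

Thr


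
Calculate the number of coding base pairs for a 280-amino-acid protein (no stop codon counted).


Each amino acid = 1 codon = 3 bp
bp = 280 * 3 = 840 bp

840 bp


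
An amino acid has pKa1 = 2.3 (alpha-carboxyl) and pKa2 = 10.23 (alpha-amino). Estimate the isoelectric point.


pI = (pKa1 + pKa2) / 2
pI = (2.3 + 10.23) / 2
pI = 6.265

6.265


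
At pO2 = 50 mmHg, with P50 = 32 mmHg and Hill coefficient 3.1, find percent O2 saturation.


Y = pO2^n / (P50^n + pO2^n)
Y = 50^3.1 / (32^3.1 + 50^3.1)
Y = 79.96%

79.96%


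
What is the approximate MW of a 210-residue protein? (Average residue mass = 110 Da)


MW = n_residues * 110 Da
MW = 210 * 110
MW = 23100 Da

23100 Da


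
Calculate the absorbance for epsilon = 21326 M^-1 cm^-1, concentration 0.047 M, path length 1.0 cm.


A = epsilon * c * l
A = 21326 * 0.047 * 1.0
A = 1002.322

1002.322


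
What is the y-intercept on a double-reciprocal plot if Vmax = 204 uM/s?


y-intercept = 1/Vmax
= 1/204
= 0.0049 s/uM

0.0049 s/uM


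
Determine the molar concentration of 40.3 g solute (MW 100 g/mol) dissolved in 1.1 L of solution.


C = (mass / MW) / volume
C = (40.3 / 100) / 1.1
C = 0.3664 M

0.3664 M


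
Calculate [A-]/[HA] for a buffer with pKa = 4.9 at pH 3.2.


[A-]/[HA] = 10^(pH - pKa)
= 10^(3.2 - 4.9)
= 0.02

0.02


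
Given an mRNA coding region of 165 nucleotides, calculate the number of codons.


codons = nucleotides / 3
codons = 165 / 3 = 55

55


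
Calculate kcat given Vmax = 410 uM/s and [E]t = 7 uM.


kcat = Vmax / [E]t
kcat = 410 / 7
kcat = 58.5714 s^-1

58.5714 s^-1


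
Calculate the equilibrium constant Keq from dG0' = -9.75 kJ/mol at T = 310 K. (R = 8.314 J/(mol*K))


Keq = exp(-dG0 * 1000 / (R * T))
Keq = exp(-(-9.75) * 1000 / (8.314 * 310))
Keq = 43.9464

43.9464


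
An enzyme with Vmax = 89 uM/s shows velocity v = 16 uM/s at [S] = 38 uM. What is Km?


Km = [S] * (Vmax - v) / v
Km = 38 * (89 - 16) / 16
Km = 173.375 uM

173.375 uM


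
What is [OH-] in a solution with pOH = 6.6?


[OH-] = 10^(-pOH)
[OH-] = 10^(-6.6)
[OH-] = 2.512e-07 M

2.512e-07 M


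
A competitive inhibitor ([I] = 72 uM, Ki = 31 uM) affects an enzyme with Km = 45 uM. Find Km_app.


Km_app = Km * (1 + [I]/Ki)
Km_app = 45 * (1 + 72/31)
Km_app = 149.5161 uM

149.5161 uM


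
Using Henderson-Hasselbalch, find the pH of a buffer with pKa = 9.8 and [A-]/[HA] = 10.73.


pH = pKa + log10([A-]/[HA])
pH = 9.8 + log10(10.73)
pH = 10.8306

10.8306


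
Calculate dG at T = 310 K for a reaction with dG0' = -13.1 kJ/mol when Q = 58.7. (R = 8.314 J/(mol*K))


dG = dG0' + RT * ln(Q) / 1000
dG = -13.1 + 8.314 * 310 * ln(58.7) / 1000
dG = -2.6039 kJ/mol

-2.6039 kJ/mol


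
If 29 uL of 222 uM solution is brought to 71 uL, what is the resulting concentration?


C2 = C1 * V1 / V2
C2 = 222 * 29 / 71
C2 = 90.6761 uM

90.6761 uM


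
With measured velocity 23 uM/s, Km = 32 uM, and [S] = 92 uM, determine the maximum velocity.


Vmax = v * (Km + [S]) / [S]
Vmax = 23 * (32 + 92) / 92
Vmax = 31.0 uM/s

31.0 uM/s


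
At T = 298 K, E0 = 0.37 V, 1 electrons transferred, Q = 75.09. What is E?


E = E0 - (RT/nF) * ln(Q)
E = 0.37 - (8.314 * 298 / (1 * 96485)) * ln(75.09)
E = 0.2591 V

0.2591 V


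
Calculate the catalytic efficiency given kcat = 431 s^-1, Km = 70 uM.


Catalytic efficiency = kcat / Km
= 431 / 70
= 6.1571 uM^-1*s^-1

6.1571 uM^-1*s^-1


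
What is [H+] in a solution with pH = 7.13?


[H+] = 10^(-pH)
[H+] = 10^(-7.13)
[H+] = 7.413e-08 M

7.413e-08 M


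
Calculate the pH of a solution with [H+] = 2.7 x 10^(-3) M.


pH = -log10([H+])
pH = -log10(2.7 x 10^(-3))
pH = 2.5686

2.5686


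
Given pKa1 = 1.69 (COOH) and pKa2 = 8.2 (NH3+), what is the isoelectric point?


pI = (pKa1 + pKa2) / 2
pI = (1.69 + 8.2) / 2
pI = 4.945

4.945


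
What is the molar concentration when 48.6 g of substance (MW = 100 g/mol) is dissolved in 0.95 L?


C = (mass / MW) / volume
C = (48.6 / 100) / 0.95
C = 0.5116 M

0.5116 M


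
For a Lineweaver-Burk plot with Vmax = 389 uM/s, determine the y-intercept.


y-intercept = 1/Vmax
= 1/389
= 0.0026 s/uM

0.0026 s/uM


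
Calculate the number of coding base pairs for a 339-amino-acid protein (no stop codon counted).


Each amino acid = 1 codon = 3 bp
bp = 339 * 3 = 1017 bp

1017 bp


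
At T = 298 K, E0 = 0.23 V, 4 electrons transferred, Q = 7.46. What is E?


E = E0 - (RT/nF) * ln(Q)
E = 0.23 - (8.314 * 298 / (4 * 96485)) * ln(7.46)
E = 0.2171 V

0.2171 V


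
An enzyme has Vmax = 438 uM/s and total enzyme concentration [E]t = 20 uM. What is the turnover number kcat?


kcat = Vmax / [E]t
kcat = 438 / 20
kcat = 21.9 s^-1

21.9 s^-1


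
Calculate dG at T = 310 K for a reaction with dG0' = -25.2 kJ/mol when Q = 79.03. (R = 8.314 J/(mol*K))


dG = dG0' + RT * ln(Q) / 1000
dG = -25.2 + 8.314 * 310 * ln(79.03) / 1000
dG = -13.9375 kJ/mol

-13.9375 kJ/mol


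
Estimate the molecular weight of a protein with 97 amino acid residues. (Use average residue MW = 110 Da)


MW = n_residues * 110 Da
MW = 97 * 110
MW = 10670 Da

10670 Da


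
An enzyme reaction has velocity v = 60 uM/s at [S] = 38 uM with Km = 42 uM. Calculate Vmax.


Vmax = v * (Km + [S]) / [S]
Vmax = 60 * (42 + 38) / 38
Vmax = 126.3158 uM/s

126.3158 uM/s


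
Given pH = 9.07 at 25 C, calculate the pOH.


pOH = 14 - pH
pOH = 14 - 9.07
pOH = 4.93

4.93


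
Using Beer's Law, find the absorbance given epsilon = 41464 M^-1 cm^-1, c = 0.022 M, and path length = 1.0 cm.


A = epsilon * c * l
A = 41464 * 0.022 * 1.0
A = 912.208

912.208


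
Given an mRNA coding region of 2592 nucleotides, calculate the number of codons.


codons = nucleotides / 3
codons = 2592 / 3 = 864

864


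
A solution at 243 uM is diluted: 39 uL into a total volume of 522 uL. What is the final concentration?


C2 = C1 * V1 / V2
C2 = 243 * 39 / 522
C2 = 18.1552 uM

18.1552 uM


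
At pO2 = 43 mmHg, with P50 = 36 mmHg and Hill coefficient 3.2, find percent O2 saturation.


Y = pO2^n / (P50^n + pO2^n)
Y = 43^3.2 / (36^3.2 + 43^3.2)
Y = 63.84%

63.84%


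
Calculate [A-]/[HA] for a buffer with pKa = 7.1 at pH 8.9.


[A-]/[HA] = 10^(pH - pKa)
= 10^(8.9 - 7.1)
= 63.0957

63.0957


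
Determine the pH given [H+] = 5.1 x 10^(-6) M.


pH = -log10([H+])
pH = -log10(5.1 x 10^(-6))
pH = 5.2924

5.2924


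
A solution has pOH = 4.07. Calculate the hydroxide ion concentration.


[OH-] = 10^(-pOH)
[OH-] = 10^(-4.07)
[OH-] = 8.511e-05 M

8.511e-05 M


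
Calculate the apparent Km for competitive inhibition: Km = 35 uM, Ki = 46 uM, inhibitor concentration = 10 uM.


Km_app = Km * (1 + [I]/Ki)
Km_app = 35 * (1 + 10/46)
Km_app = 42.6087 uM

42.6087 uM


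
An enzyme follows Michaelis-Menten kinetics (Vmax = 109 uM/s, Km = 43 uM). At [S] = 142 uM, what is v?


v = Vmax * [S] / (Km + [S])
v = 109 * 142 / (43 + 142)
v = 83.6649 uM/s

83.6649 uM/s


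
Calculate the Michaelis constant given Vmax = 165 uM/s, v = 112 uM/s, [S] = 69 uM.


Km = [S] * (Vmax - v) / v
Km = 69 * (165 - 112) / 112
Km = 32.6518 uM

32.6518 uM


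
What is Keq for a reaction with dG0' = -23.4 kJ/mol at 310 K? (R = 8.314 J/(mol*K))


Keq = exp(-dG0 * 1000 / (R * T))
Keq = exp(-(-23.4) * 1000 / (8.314 * 310))
Keq = 8770.3158

8770.3158


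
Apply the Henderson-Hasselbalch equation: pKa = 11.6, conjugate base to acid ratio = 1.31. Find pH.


pH = pKa + log10([A-]/[HA])
pH = 11.6 + log10(1.31)
pH = 11.7173

11.7173


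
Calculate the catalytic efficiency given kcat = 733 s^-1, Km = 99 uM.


Catalytic efficiency = kcat / Km
= 733 / 99
= 7.404 uM^-1*s^-1

7.404 uM^-1*s^-1


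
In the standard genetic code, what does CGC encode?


Standard genetic code lookup.
Codon CGC -> Arg

Arg


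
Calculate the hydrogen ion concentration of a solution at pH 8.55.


[H+] = 10^(-pH)
[H+] = 10^(-8.55)
[H+] = 2.818e-09 M

2.818e-09 M


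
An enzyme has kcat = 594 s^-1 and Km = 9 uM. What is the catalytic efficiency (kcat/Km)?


Catalytic efficiency = kcat / Km
= 594 / 9
= 66.0 uM^-1*s^-1

66.0 uM^-1*s^-1


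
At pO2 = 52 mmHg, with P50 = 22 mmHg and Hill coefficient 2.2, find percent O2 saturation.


Y = pO2^n / (P50^n + pO2^n)
Y = 52^2.2 / (22^2.2 + 52^2.2)
Y = 86.9%

86.9%


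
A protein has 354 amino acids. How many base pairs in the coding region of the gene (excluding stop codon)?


Each amino acid = 1 codon = 3 bp
bp = 354 * 3 = 1062 bp

1062 bp


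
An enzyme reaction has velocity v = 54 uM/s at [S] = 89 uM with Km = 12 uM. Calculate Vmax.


Vmax = v * (Km + [S]) / [S]
Vmax = 54 * (12 + 89) / 89
Vmax = 61.2809 uM/s

61.2809 uM/s


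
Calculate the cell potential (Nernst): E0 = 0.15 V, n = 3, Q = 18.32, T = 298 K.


E = E0 - (RT/nF) * ln(Q)
E = 0.15 - (8.314 * 298 / (3 * 96485)) * ln(18.32)
E = 0.1251 V

0.1251 V


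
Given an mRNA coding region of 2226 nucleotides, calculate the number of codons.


codons = nucleotides / 3
codons = 2226 / 3 = 742

742


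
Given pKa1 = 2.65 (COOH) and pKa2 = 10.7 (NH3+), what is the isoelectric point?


pI = (pKa1 + pKa2) / 2
pI = (2.65 + 10.7) / 2
pI = 6.675

6.675


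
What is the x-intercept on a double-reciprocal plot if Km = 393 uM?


x-intercept = -1/Km
= -1/393
= -0.0025 1/uM

-0.0025 1/uM


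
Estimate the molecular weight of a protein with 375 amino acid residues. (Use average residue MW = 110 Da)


MW = n_residues * 110 Da
MW = 375 * 110
MW = 41250 Da

41250 Da


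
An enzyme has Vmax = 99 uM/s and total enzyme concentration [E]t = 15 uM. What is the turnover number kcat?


kcat = Vmax / [E]t
kcat = 99 / 15
kcat = 6.6 s^-1

6.6 s^-1


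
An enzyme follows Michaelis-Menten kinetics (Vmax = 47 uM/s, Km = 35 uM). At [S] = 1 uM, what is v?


v = Vmax * [S] / (Km + [S])
v = 47 * 1 / (35 + 1)
v = 1.3056 uM/s

1.3056 uM/s


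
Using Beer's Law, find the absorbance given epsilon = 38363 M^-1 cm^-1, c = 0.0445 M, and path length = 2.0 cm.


A = epsilon * c * l
A = 38363 * 0.0445 * 2.0
A = 3414.307

3414.307


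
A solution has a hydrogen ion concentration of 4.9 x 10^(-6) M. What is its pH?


pH = -log10([H+])
pH = -log10(4.9 x 10^(-6))
pH = 5.3098

5.3098


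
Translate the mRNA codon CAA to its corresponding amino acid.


Standard genetic code lookup.
Codon CAA -> Gln

Gln


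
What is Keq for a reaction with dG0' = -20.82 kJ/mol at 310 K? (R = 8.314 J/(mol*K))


Keq = exp(-dG0 * 1000 / (R * T))
Keq = exp(-(-20.82) * 1000 / (8.314 * 310))
Keq = 3223.0907

3223.0907


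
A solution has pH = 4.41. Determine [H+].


[H+] = 10^(-pH)
[H+] = 10^(-4.41)
[H+] = 3.890e-05 M

3.890e-05 M


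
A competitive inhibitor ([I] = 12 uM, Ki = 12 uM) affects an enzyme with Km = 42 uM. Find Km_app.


Km_app = Km * (1 + [I]/Ki)
Km_app = 42 * (1 + 12/12)
Km_app = 84.0 uM

84.0 uM


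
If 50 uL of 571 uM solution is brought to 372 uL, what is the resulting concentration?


C2 = C1 * V1 / V2
C2 = 571 * 50 / 372
C2 = 76.7473 uM

76.7473 uM


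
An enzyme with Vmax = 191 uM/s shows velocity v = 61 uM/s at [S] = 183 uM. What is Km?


Km = [S] * (Vmax - v) / v
Km = 183 * (191 - 61) / 61
Km = 390.0 uM

390.0 uM


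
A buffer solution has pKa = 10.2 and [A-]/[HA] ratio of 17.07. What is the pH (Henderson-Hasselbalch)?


pH = pKa + log10([A-]/[HA])
pH = 10.2 + log10(17.07)
pH = 11.4322

11.4322


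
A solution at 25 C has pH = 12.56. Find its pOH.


pOH = 14 - pH
pOH = 14 - 12.56
pOH = 1.44

1.44


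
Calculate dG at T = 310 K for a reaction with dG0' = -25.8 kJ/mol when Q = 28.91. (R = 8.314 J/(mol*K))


dG = dG0' + RT * ln(Q) / 1000
dG = -25.8 + 8.314 * 310 * ln(28.91) / 1000
dG = -17.1293 kJ/mol

-17.1293 kJ/mol


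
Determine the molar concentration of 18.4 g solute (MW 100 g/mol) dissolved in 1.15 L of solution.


C = (mass / MW) / volume
C = (18.4 / 100) / 1.15
C = 0.16 M

0.16 M


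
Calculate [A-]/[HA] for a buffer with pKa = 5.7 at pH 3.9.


[A-]/[HA] = 10^(pH - pKa)
= 10^(3.9 - 5.7)
= 0.0158

0.0158


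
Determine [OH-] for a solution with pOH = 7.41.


[OH-] = 10^(-pOH)
[OH-] = 10^(-7.41)
[OH-] = 3.890e-08 M

3.890e-08 M


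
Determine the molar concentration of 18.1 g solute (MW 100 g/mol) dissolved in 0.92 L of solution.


C = (mass / MW) / volume
C = (18.1 / 100) / 0.92
C = 0.1967 M

0.1967 M


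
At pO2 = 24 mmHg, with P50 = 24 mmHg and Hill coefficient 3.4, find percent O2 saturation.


Y = pO2^n / (P50^n + pO2^n)
Y = 24^3.4 / (24^3.4 + 24^3.4)
Y = 50.0%

50.0%


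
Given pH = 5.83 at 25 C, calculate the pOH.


pOH = 14 - pH
pOH = 14 - 5.83
pOH = 8.17

8.17


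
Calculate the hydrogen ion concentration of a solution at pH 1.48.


[H+] = 10^(-pH)
[H+] = 10^(-1.48)
[H+] = 0.0331 M

0.0331 M


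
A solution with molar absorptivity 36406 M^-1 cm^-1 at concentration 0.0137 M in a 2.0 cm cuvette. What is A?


A = epsilon * c * l
A = 36406 * 0.0137 * 2.0
A = 997.5244

997.5244


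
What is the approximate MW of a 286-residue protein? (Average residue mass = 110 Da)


MW = n_residues * 110 Da
MW = 286 * 110
MW = 31460 Da

31460 Da


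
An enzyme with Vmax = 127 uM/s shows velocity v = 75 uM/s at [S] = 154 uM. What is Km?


Km = [S] * (Vmax - v) / v
Km = 154 * (127 - 75) / 75
Km = 106.7733 uM

106.7733 uM


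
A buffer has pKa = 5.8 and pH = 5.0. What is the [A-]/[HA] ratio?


[A-]/[HA] = 10^(pH - pKa)
= 10^(5.0 - 5.8)
= 0.1585

0.1585


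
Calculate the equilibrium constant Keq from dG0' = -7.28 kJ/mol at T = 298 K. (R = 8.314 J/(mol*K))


Keq = exp(-dG0 * 1000 / (R * T))
Keq = exp(-(-7.28) * 1000 / (8.314 * 298))
Keq = 18.8849

18.8849


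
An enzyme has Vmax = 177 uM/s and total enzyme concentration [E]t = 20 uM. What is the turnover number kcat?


kcat = Vmax / [E]t
kcat = 177 / 20
kcat = 8.85 s^-1

8.85 s^-1


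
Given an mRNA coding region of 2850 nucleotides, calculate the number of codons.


codons = nucleotides / 3
codons = 2850 / 3 = 950

950


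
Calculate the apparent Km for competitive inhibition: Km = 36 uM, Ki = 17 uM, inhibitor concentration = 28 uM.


Km_app = Km * (1 + [I]/Ki)
Km_app = 36 * (1 + 28/17)
Km_app = 95.2941 uM

95.2941 uM


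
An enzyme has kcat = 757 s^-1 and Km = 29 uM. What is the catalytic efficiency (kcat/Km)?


Catalytic efficiency = kcat / Km
= 757 / 29
= 26.1034 uM^-1*s^-1

26.1034 uM^-1*s^-1


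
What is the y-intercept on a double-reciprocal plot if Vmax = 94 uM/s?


y-intercept = 1/Vmax
= 1/94
= 0.0106 s/uM

0.0106 s/uM


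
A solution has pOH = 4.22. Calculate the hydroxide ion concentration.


[OH-] = 10^(-pOH)
[OH-] = 10^(-4.22)
[OH-] = 6.026e-05 M

6.026e-05 M


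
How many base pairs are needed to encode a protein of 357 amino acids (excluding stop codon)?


Each amino acid = 1 codon = 3 bp
bp = 357 * 3 = 1071 bp

1071 bp


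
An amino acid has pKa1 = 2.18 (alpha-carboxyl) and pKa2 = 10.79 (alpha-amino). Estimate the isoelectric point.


pI = (pKa1 + pKa2) / 2
pI = (2.18 + 10.79) / 2
pI = 6.485

6.485


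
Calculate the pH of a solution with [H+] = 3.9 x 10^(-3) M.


pH = -log10([H+])
pH = -log10(3.9 x 10^(-3))
pH = 2.4089

2.4089


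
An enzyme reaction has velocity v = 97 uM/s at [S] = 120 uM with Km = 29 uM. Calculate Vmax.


Vmax = v * (Km + [S]) / [S]
Vmax = 97 * (29 + 120) / 120
Vmax = 120.4417 uM/s

120.4417 uM/s


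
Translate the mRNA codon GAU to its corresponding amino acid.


Standard genetic code lookup.
Codon GAU -> Asp

Asp


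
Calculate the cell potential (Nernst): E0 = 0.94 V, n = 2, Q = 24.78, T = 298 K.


E = E0 - (RT/nF) * ln(Q)
E = 0.94 - (8.314 * 298 / (2 * 96485)) * ln(24.78)
E = 0.8988 V

0.8988 V


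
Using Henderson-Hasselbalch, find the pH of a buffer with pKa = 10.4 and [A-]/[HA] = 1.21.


pH = pKa + log10([A-]/[HA])
pH = 10.4 + log10(1.21)
pH = 10.4828

10.4828


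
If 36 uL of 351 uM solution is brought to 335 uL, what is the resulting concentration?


C2 = C1 * V1 / V2
C2 = 351 * 36 / 335
C2 = 37.7194 uM

37.7194 uM


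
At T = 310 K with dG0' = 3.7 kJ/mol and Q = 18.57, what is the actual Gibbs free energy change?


dG = dG0' + RT * ln(Q) / 1000
dG = 3.7 + 8.314 * 310 * ln(18.57) / 1000
dG = 11.2298 kJ/mol

11.2298 kJ/mol


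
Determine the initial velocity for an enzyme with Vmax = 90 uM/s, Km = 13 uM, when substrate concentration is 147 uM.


v = Vmax * [S] / (Km + [S])
v = 90 * 147 / (13 + 147)
v = 82.6875 uM/s

82.6875 uM/s


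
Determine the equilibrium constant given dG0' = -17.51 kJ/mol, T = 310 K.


Keq = exp(-dG0 * 1000 / (R * T))
Keq = exp(-(-17.51) * 1000 / (8.314 * 310))
Keq = 892.3212

892.3212


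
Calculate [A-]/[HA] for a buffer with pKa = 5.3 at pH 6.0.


[A-]/[HA] = 10^(pH - pKa)
= 10^(6.0 - 5.3)
= 5.0119

5.0119


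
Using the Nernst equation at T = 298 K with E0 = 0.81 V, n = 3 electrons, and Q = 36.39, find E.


E = E0 - (RT/nF) * ln(Q)
E = 0.81 - (8.314 * 298 / (3 * 96485)) * ln(36.39)
E = 0.7792 V

0.7792 V


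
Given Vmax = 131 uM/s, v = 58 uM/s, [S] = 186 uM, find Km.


Km = [S] * (Vmax - v) / v
Km = 186 * (131 - 58) / 58
Km = 234.1034 uM

234.1034 uM


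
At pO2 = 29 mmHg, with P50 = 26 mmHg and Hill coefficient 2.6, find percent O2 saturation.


Y = pO2^n / (P50^n + pO2^n)
Y = 29^2.6 / (26^2.6 + 29^2.6)
Y = 57.05%

57.05%


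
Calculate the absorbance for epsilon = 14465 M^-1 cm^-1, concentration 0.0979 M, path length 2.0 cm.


A = epsilon * c * l
A = 14465 * 0.0979 * 2.0
A = 2832.247

2832.247


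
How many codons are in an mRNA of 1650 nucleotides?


codons = nucleotides / 3
codons = 1650 / 3 = 550

550


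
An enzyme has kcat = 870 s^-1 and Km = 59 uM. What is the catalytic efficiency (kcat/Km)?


Catalytic efficiency = kcat / Km
= 870 / 59
= 14.7458 uM^-1*s^-1

14.7458 uM^-1*s^-1


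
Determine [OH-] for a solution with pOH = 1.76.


[OH-] = 10^(-pOH)
[OH-] = 10^(-1.76)
[OH-] = 0.0174 M

0.0174 M


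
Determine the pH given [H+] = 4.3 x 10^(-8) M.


pH = -log10([H+])
pH = -log10(4.3 x 10^(-8))
pH = 7.3665

7.3665


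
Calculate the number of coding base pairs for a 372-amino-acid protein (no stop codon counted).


Each amino acid = 1 codon = 3 bp
bp = 372 * 3 = 1116 bp

1116 bp


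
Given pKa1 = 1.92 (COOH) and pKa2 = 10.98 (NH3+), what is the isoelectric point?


pI = (pKa1 + pKa2) / 2
pI = (1.92 + 10.98) / 2
pI = 6.45

6.45


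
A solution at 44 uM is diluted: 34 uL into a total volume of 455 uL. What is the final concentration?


C2 = C1 * V1 / V2
C2 = 44 * 34 / 455
C2 = 3.2879 uM

3.2879 uM


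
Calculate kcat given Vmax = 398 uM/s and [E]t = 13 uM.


kcat = Vmax / [E]t
kcat = 398 / 13
kcat = 30.6154 s^-1

30.6154 s^-1


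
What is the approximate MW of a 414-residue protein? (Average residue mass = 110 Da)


MW = n_residues * 110 Da
MW = 414 * 110
MW = 45540 Da

45540 Da


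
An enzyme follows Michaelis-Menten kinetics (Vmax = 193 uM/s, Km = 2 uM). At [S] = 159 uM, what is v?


v = Vmax * [S] / (Km + [S])
v = 193 * 159 / (2 + 159)
v = 190.6025 uM/s

190.6025 uM/s


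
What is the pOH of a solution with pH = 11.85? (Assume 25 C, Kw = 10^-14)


pOH = 14 - pH
pOH = 14 - 11.85
pOH = 2.15

2.15


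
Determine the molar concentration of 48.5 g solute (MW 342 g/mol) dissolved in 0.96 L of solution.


C = (mass / MW) / volume
C = (48.5 / 342) / 0.96
C = 0.1477 M

0.1477 M


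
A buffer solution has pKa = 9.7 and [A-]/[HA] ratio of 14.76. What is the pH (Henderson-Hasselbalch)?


pH = pKa + log10([A-]/[HA])
pH = 9.7 + log10(14.76)
pH = 10.8691

10.8691


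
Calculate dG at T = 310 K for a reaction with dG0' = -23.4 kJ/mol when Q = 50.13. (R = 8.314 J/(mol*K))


dG = dG0' + RT * ln(Q) / 1000
dG = -23.4 + 8.314 * 310 * ln(50.13) / 1000
dG = -13.3107 kJ/mol

-13.3107 kJ/mol


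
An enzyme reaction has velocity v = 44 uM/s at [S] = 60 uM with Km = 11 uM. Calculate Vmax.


Vmax = v * (Km + [S]) / [S]
Vmax = 44 * (11 + 60) / 60
Vmax = 52.0667 uM/s

52.0667 uM/s


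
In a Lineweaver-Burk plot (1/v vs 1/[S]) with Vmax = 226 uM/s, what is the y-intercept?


y-intercept = 1/Vmax
= 1/226
= 0.0044 s/uM

0.0044 s/uM


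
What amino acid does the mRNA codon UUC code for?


Standard genetic code lookup.
Codon UUC -> Phe

Phe


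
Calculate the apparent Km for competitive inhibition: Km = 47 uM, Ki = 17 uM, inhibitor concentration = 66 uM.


Km_app = Km * (1 + [I]/Ki)
Km_app = 47 * (1 + 66/17)
Km_app = 229.4706 uM

229.4706 uM


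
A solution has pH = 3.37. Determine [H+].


[H+] = 10^(-pH)
[H+] = 10^(-3.37)
[H+] = 4.266e-04 M

4.266e-04 M


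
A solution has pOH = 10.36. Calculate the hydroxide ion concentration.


[OH-] = 10^(-pOH)
[OH-] = 10^(-10.36)
[OH-] = 4.365e-11 M

4.365e-11 M


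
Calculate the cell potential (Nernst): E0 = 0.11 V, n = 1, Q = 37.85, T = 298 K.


E = E0 - (RT/nF) * ln(Q)
E = 0.11 - (8.314 * 298 / (1 * 96485)) * ln(37.85)
E = 0.0167 V

0.0167 V


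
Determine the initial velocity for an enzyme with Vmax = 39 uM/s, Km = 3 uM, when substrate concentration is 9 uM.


v = Vmax * [S] / (Km + [S])
v = 39 * 9 / (3 + 9)
v = 29.25 uM/s

29.25 uM/s


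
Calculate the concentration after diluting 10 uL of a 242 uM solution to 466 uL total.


C2 = C1 * V1 / V2
C2 = 242 * 10 / 466
C2 = 5.1931 uM

5.1931 uM


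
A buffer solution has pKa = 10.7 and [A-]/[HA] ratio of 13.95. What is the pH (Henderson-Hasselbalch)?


pH = pKa + log10([A-]/[HA])
pH = 10.7 + log10(13.95)
pH = 11.8446

11.8446


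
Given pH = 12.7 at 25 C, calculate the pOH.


pOH = 14 - pH
pOH = 14 - 12.7
pOH = 1.3

1.3


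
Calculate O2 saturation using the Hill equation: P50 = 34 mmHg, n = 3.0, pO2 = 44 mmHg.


Y = pO2^n / (P50^n + pO2^n)
Y = 44^3.0 / (34^3.0 + 44^3.0)
Y = 68.43%

68.43%


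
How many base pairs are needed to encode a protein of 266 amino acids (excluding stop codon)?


Each amino acid = 1 codon = 3 bp
bp = 266 * 3 = 798 bp

798 bp


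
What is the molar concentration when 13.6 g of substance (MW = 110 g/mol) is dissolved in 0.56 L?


C = (mass / MW) / volume
C = (13.6 / 110) / 0.56
C = 0.2208 M

0.2208 M


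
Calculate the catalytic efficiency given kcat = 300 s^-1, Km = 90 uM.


Catalytic efficiency = kcat / Km
= 300 / 90
= 3.3333 uM^-1*s^-1

3.3333 uM^-1*s^-1


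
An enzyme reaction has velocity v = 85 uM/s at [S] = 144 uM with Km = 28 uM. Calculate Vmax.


Vmax = v * (Km + [S]) / [S]
Vmax = 85 * (28 + 144) / 144
Vmax = 101.5278 uM/s

101.5278 uM/s


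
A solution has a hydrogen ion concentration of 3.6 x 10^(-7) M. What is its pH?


pH = -log10([H+])
pH = -log10(3.6 x 10^(-7))
pH = 6.4437

6.4437


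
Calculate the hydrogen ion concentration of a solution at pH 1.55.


[H+] = 10^(-pH)
[H+] = 10^(-1.55)
[H+] = 0.0282 M

0.0282 M


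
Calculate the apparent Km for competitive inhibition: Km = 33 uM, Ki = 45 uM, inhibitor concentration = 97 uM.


Km_app = Km * (1 + [I]/Ki)
Km_app = 33 * (1 + 97/45)
Km_app = 104.1333 uM

104.1333 uM


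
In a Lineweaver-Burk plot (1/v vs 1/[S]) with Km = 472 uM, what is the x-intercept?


x-intercept = -1/Km
= -1/472
= -0.0021 1/uM

-0.0021 1/uM


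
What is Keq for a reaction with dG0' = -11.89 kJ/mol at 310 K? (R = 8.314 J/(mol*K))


Keq = exp(-dG0 * 1000 / (R * T))
Keq = exp(-(-11.89) * 1000 / (8.314 * 310))
Keq = 100.8146

100.8146


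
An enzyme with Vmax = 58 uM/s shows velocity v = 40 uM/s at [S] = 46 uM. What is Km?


Km = [S] * (Vmax - v) / v
Km = 46 * (58 - 40) / 40
Km = 20.7 uM

20.7 uM


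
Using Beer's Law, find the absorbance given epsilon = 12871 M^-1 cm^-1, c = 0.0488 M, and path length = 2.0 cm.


A = epsilon * c * l
A = 12871 * 0.0488 * 2.0
A = 1256.2096

1256.2096


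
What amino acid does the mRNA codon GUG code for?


Standard genetic code lookup.
Codon GUG -> Val

Val


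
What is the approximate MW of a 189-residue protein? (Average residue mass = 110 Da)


MW = n_residues * 110 Da
MW = 189 * 110
MW = 20790 Da

20790 Da


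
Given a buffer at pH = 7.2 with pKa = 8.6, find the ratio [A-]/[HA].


[A-]/[HA] = 10^(pH - pKa)
= 10^(7.2 - 8.6)
= 0.0398

0.0398


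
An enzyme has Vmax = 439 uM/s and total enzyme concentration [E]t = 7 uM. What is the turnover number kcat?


kcat = Vmax / [E]t
kcat = 439 / 7
kcat = 62.7143 s^-1

62.7143 s^-1


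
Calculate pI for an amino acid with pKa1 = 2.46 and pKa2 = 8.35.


pI = (pKa1 + pKa2) / 2
pI = (2.46 + 8.35) / 2
pI = 5.405

5.405


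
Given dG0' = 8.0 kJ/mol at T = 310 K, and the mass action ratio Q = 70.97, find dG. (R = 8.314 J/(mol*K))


dG = dG0' + RT * ln(Q) / 1000
dG = 8.0 + 8.314 * 310 * ln(70.97) / 1000
dG = 18.9853 kJ/mol

18.9853 kJ/mol


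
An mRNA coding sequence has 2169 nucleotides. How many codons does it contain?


codons = nucleotides / 3
codons = 2169 / 3 = 723

723


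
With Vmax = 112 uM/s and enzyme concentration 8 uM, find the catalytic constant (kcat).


kcat = Vmax / [E]t
kcat = 112 / 8
kcat = 14.0 s^-1

14.0 s^-1


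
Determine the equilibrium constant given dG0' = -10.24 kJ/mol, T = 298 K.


Keq = exp(-dG0 * 1000 / (R * T))
Keq = exp(-(-10.24) * 1000 / (8.314 * 298))
Keq = 62.3696

62.3696


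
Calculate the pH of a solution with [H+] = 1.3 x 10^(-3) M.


pH = -log10([H+])
pH = -log10(1.3 x 10^(-3))
pH = 2.8861

2.8861


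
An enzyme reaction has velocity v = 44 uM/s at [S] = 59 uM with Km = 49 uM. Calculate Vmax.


Vmax = v * (Km + [S]) / [S]
Vmax = 44 * (49 + 59) / 59
Vmax = 80.5424 uM/s

80.5424 uM/s


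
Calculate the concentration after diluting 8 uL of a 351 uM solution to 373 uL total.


C2 = C1 * V1 / V2
C2 = 351 * 8 / 373
C2 = 7.5282 uM

7.5282 uM


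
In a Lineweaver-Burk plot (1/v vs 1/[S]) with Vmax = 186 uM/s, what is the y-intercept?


y-intercept = 1/Vmax
= 1/186
= 0.0054 s/uM

0.0054 s/uM


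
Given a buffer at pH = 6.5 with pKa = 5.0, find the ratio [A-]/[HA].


[A-]/[HA] = 10^(pH - pKa)
= 10^(6.5 - 5.0)
= 31.6228

31.6228


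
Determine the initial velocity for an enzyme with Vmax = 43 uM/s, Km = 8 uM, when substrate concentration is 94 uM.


v = Vmax * [S] / (Km + [S])
v = 43 * 94 / (8 + 94)
v = 39.6275 uM/s

39.6275 uM/s


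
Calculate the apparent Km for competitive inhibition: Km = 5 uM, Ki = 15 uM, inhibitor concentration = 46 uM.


Km_app = Km * (1 + [I]/Ki)
Km_app = 5 * (1 + 46/15)
Km_app = 20.3333 uM

20.3333 uM


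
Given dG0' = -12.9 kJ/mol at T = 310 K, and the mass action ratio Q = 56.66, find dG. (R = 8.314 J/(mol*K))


dG = dG0' + RT * ln(Q) / 1000
dG = -12.9 + 8.314 * 310 * ln(56.66) / 1000
dG = -2.4951 kJ/mol

-2.4951 kJ/mol


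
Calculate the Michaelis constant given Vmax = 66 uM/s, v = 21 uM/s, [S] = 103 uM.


Km = [S] * (Vmax - v) / v
Km = 103 * (66 - 21) / 21
Km = 220.7143 uM

220.7143 uM


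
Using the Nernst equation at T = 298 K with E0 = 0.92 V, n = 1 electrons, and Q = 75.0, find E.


E = E0 - (RT/nF) * ln(Q)
E = 0.92 - (8.314 * 298 / (1 * 96485)) * ln(75.0)
E = 0.8091 V

0.8091 V


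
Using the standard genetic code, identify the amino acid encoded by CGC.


Standard genetic code lookup.
Codon CGC -> Arg

Arg


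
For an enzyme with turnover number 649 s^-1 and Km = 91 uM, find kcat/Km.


Catalytic efficiency = kcat / Km
= 649 / 91
= 7.1319 uM^-1*s^-1

7.1319 uM^-1*s^-1


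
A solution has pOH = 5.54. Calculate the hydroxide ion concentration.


[OH-] = 10^(-pOH)
[OH-] = 10^(-5.54)
[OH-] = 2.884e-06 M

2.884e-06 M


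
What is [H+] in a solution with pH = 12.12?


[H+] = 10^(-pH)
[H+] = 10^(-12.12)
[H+] = 7.586e-13 M

7.586e-13 M
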